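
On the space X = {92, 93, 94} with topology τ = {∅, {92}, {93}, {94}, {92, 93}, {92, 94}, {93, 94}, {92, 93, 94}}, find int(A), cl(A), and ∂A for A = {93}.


int(A) = {93}, cl(A) = {93}, ∂A = ∅.

Closed sets in (X, τ) are complements of opens:
  closed(X, τ) = {∅, {92}, {93}, {94}, {92, 93}, {92, 94}, {93, 94}, {92, 93, 94}}.
int(A) = ⋃ {U ∈ τ : U ⊆ A}. Opens contained in A: ∅, {93}.
Taking the union of these: int(A) = {93}.
cl(A) = ⋂ {C closed : A ⊆ C}. Closed sets containing A: {93}, {92, 93}, {93, 94}, {92, 93, 94}.
Intersecting these: cl(A) = {93}.
∂A = cl(A) ∖ int(A) = {93} ∖ {93} = ∅.


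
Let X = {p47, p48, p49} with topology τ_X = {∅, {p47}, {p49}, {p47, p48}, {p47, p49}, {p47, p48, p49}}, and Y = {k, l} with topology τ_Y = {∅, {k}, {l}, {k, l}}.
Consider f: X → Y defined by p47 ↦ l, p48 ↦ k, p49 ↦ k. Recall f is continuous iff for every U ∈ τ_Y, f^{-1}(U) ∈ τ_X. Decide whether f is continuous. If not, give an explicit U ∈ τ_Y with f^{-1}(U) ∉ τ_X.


f is NOT continuous.

Compute f^{-1}(U) for each U ∈ τ_Y:
  U = ∅: f^{-1}(U) = ∅ ∈ τ_X ✓.
  U = {k}: f^{-1}(U) = {p48, p49} ∉ τ_X ✗.
  U = {l}: f^{-1}(U) = {p47} ∈ τ_X ✓.
  U = {k, l}: f^{-1}(U) = {p47, p48, p49} ∈ τ_X ✓.
Found U = {k} with f^{-1}(U) = {p48, p49} not in τ_X. Therefore f is NOT continuous.


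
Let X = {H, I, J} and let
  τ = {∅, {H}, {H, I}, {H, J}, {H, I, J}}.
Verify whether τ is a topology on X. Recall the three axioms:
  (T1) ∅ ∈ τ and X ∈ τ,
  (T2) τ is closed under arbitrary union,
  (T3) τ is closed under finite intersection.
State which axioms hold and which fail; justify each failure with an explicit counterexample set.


τ IS a topology on X.

Axiom (T1): ∅ ∈ τ? Yes; X ∈ τ? Yes.
Axiom (T2/T3): check pairwise unions and intersections of members of τ.
All pairwise intersections and unions checked — each lies in τ. Therefore τ satisfies (T1), (T2), (T3): it IS a topology on X.


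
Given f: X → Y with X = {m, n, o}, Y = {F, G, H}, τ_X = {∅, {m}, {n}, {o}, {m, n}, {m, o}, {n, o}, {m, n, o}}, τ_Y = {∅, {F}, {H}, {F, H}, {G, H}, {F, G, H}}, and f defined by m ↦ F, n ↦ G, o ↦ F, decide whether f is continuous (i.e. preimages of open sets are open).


f IS continuous.

Compute f^{-1}(U) for each U ∈ τ_Y:
  U = ∅: f^{-1}(U) = ∅ ∈ τ_X ✓.
  U = {F}: f^{-1}(U) = {m, o} ∈ τ_X ✓.
  U = {H}: f^{-1}(U) = ∅ ∈ τ_X ✓.
  U = {F, H}: f^{-1}(U) = {m, o} ∈ τ_X ✓.
  U = {G, H}: f^{-1}(U) = {n} ∈ τ_X ✓.
  U = {F, G, H}: f^{-1}(U) = {m, n, o} ∈ τ_X ✓.
Every preimage lies in τ_X, so f IS continuous.


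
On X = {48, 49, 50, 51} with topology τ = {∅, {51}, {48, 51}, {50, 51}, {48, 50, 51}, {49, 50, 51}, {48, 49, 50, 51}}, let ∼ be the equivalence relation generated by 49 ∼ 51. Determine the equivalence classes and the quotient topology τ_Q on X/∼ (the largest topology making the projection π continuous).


X/∼ = {[48], [49=51], [50]}; |τ_Q| = 3.

Equivalence classes: [48], [49=51], [50].
Quotient map π: X → X/∼ sends 48 ↦ [48], 49 ↦ [49=51], 50 ↦ [50], 51 ↦ [49=51].
For each subset V ⊆ X/∼, compute π^{-1}(V) ⊆ X and check whether π^{-1}(V) ∈ τ. V is open in τ_Q iff π^{-1}(V) ∈ τ.
  V = {}: π^{-1}(V) = ∅ ∈ τ ✓.
  V = {[48]}: π^{-1}(V) = {48} ∉ τ ✗.
  V = {[49=51]}: π^{-1}(V) = {49, 51} ∉ τ ✗.
  V = {[48], [49=51]}: π^{-1}(V) = {48, 49, 51} ∉ τ ✗.
  V = {[50]}: π^{-1}(V) = {50} ∉ τ ✗.
  V = {[48], [50]}: π^{-1}(V) = {48, 50} ∉ τ ✗.
  V = {[49=51], [50]}: π^{-1}(V) = {49, 50, 51} ∈ τ ✓.
  V = {[48], [49=51], [50]}: π^{-1}(V) = {48, 49, 50, 51} ∈ τ ✓.
Open sets in the quotient: τ_Q = {{}, {[49=51], [50]}, {[48], [49=51], [50]}} (3 elements).


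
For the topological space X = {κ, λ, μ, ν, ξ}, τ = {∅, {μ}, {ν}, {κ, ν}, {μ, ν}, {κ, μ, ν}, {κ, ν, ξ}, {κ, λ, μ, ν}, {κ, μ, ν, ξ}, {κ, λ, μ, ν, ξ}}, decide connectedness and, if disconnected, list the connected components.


(X, τ) is connected.

Find clopen sets (U ∈ τ with X ∖ U ∈ τ):
  U = ∅, X ∖ U = {κ, λ, μ, ν, ξ} — both open, so U is clopen.
  U = {κ, λ, μ, ν, ξ}, X ∖ U = ∅ — both open, so U is clopen.
Only trivial clopens (∅ and X) exist, so (X, τ) is connected.
Compute connected components by grouping points that agree on all clopens:
  component: {κ, λ, μ, ν, ξ}


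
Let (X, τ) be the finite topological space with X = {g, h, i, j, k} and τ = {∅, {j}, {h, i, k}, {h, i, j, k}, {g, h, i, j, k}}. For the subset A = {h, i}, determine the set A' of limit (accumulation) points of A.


A' = {g, h, i, k}

For each x ∈ X, list the open sets U ∈ τ with x ∈ U, then check whether U ∩ (A ∖ {x}) ≠ ∅ for every such U.
  x = g: opens ∋ x are {g, h, i, j, k}; each meets A ∖ {g}, so x IS a limit point.
  x = h: opens ∋ x are {h, i, k}, {h, i, j, k}, {g, h, i, j, k}; each meets A ∖ {h}, so x IS a limit point.
  x = i: opens ∋ x are {h, i, k}, {h, i, j, k}, {g, h, i, j, k}; each meets A ∖ {i}, so x IS a limit point.
  x = j: open {j} ∋ x has {j} ∩ (A ∖ {j}) = ∅, so x is NOT a limit point.
  x = k: opens ∋ x are {h, i, k}, {h, i, j, k}, {g, h, i, j, k}; each meets A ∖ {k}, so x IS a limit point.
Collecting: A' = {g, h, i, k}.


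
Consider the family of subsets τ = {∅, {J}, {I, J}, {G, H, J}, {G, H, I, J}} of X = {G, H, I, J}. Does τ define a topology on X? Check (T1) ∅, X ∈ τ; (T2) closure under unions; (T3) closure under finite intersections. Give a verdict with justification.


τ IS a topology on X.

Axiom (T1): ∅ ∈ τ? Yes; X ∈ τ? Yes.
Axiom (T2/T3): check pairwise unions and intersections of members of τ.
All pairwise intersections and unions checked — each lies in τ. Therefore τ satisfies (T1), (T2), (T3): it IS a topology on X.


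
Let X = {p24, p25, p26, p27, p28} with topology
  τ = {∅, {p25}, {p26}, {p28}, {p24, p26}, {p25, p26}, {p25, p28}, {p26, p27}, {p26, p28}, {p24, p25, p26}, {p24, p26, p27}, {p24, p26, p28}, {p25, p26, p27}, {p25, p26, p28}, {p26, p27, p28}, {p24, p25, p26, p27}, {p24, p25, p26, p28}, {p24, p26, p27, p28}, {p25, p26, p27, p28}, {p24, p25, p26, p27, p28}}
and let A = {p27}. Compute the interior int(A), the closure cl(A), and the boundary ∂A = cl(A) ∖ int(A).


int(A) = ∅, cl(A) = {p27}, ∂A = {p27}.

Closed sets in (X, τ) are complements of opens:
  closed(X, τ) = {∅, {p24}, {p25}, {p27}, {p28}, {p24, p25}, {p24, p27}, {p24, p28}, {p25, p27}, {p25, p28}, {p27, p28}, {p24, p25, p27}, {p24, p25, p28}, {p24, p26, p27}, {p24, p27, p28}, {p25, p27, p28}, {p24, p25, p26, p27}, {p24, p25, p27, p28}, {p24, p26, p27, p28}, {p24, p25, p26, p27, p28}}.
int(A) = ⋃ {U ∈ τ : U ⊆ A}. Opens contained in A: ∅.
Taking the union of these: int(A) = ∅.
cl(A) = ⋂ {C closed : A ⊆ C}. Closed sets containing A: {p27}, {p24, p27}, {p25, p27}, {p27, p28}, {p24, p25, p27}, {p24, p26, p27}, {p24, p27, p28}, {p25, p27, p28}, {p24, p25, p26, p27}, {p24, p25, p27, p28}, {p24, p26, p27, p28}, {p24, p25, p26, p27, p28}.
Intersecting these: cl(A) = {p27}.
∂A = cl(A) ∖ int(A) = {p27} ∖ ∅ = {p27}.


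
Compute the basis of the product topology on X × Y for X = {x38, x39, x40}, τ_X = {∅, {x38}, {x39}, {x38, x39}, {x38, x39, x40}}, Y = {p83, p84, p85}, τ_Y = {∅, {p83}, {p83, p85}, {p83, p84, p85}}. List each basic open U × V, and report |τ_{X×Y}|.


Basis B = {∅ × ∅, {x38} × {p83}, {x39} × {p83}, {x38} × {p83, p85}, {x38, x39} × {p83}, {x39} × {p83, p85}, {x38} × {p83, p84, p85}, {x38, x39, x40} × {p83}, {x39} × {p83, p84, p85}, {x38, x39} × {p83, p85}, {x38, x39} × {p83, p84, p85}, {x38, x39, x40} × {p83, p85}, {x38, x39, x40} × {p83, p84, p85}}; |τ_{X×Y}| = 30.

Enumerate products U × V with U ∈ τ_X, V ∈ τ_Y (deduplicated):
  ∅ × ∅ = {} (∅)
  {x38} × {p83} = {(x38,p83)}
  {x39} × {p83} = {(x39,p83)}
  {x38} × {p83, p85} = {(x38,p83), (x38,p85)}
  {x38, x39} × {p83} = {(x38,p83), (x39,p83)}
  {x39} × {p83, p85} = {(x39,p83), (x39,p85)}
  {x38} × {p83, p84, p85} = {(x38,p83), (x38,p84), (x38,p85)}
  {x38, x39, x40} × {p83} = {(x38,p83), (x39,p83), (x40,p83)}
  {x39} × {p83, p84, p85} = {(x39,p83), (x39,p84), (x39,p85)}
  {x38, x39} × {p83, p85} = {(x38,p83), (x38,p85), (x39,p83), (x39,p85)}
  {x38, x39} × {p83, p84, p85} = {(x38,p83), (x38,p84), (x38,p85), (x39,p83), (x39,p84), (x39,p85)}
  {x38, x39, x40} × {p83, p85} = {(x38,p83), (x38,p85), (x39,p83), (x39,p85), (x40,p83), (x40,p85)}
  {x38, x39, x40} × {p83, p84, p85} = {(x38,p83), (x38,p84), (x38,p85), (x39,p83), (x39,p84), (x39,p85), (x40,p83), (x40,p84), (x40,p85)}
These 13 distinct sets form the basis B.
Close under arbitrary unions to get τ_{X×Y}; counting gives |τ_{X×Y}| = 30.


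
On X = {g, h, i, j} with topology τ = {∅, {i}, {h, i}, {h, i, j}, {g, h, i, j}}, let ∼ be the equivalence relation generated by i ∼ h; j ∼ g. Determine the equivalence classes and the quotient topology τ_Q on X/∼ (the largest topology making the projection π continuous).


X/∼ = {[g=j], [h=i]}; |τ_Q| = 3.

Equivalence classes: [g=j], [h=i].
Quotient map π: X → X/∼ sends g ↦ [g=j], h ↦ [h=i], i ↦ [h=i], j ↦ [g=j].
For each subset V ⊆ X/∼, compute π^{-1}(V) ⊆ X and check whether π^{-1}(V) ∈ τ. V is open in τ_Q iff π^{-1}(V) ∈ τ.
  V = {}: π^{-1}(V) = ∅ ∈ τ ✓.
  V = {[g=j]}: π^{-1}(V) = {g, j} ∉ τ ✗.
  V = {[h=i]}: π^{-1}(V) = {h, i} ∈ τ ✓.
  V = {[g=j], [h=i]}: π^{-1}(V) = {g, h, i, j} ∈ τ ✓.
Open sets in the quotient: τ_Q = {{}, {[h=i]}, {[g=j], [h=i]}} (3 elements).


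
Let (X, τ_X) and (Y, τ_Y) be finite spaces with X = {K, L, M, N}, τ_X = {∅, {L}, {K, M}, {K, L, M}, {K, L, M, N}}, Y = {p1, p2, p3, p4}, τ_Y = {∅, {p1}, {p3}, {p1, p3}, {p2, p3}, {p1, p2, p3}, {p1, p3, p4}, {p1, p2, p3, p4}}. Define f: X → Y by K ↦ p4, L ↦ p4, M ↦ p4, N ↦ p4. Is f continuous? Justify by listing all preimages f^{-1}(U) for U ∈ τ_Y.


f IS continuous.

Compute f^{-1}(U) for each U ∈ τ_Y:
  U = ∅: f^{-1}(U) = ∅ ∈ τ_X ✓.
  U = {p1}: f^{-1}(U) = ∅ ∈ τ_X ✓.
  U = {p3}: f^{-1}(U) = ∅ ∈ τ_X ✓.
  U = {p1, p3}: f^{-1}(U) = ∅ ∈ τ_X ✓.
  U = {p2, p3}: f^{-1}(U) = ∅ ∈ τ_X ✓.
  U = {p1, p2, p3}: f^{-1}(U) = ∅ ∈ τ_X ✓.
  U = {p1, p3, p4}: f^{-1}(U) = {K, L, M, N} ∈ τ_X ✓.
  U = {p1, p2, p3, p4}: f^{-1}(U) = {K, L, M, N} ∈ τ_X ✓.
Every preimage lies in τ_X, so f IS continuous.


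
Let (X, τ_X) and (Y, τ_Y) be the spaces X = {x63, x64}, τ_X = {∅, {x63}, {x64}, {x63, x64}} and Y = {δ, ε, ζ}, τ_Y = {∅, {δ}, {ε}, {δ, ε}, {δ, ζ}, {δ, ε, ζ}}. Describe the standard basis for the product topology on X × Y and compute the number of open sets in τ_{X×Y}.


Basis B = {∅ × ∅, {x63} × {δ}, {x63} × {ε}, {x64} × {δ}, {x64} × {ε}, {x63} × {δ, ε}, {x63} × {δ, ζ}, {x63, x64} × {δ}, {x63, x64} × {ε}, {x64} × {δ, ε}, {x64} × {δ, ζ}, {x63} × {δ, ε, ζ}, {x64} × {δ, ε, ζ}, {x63, x64} × {δ, ε}, {x63, x64} × {δ, ζ}, {x63, x64} × {δ, ε, ζ}}; |τ_{X×Y}| = 36.

Enumerate products U × V with U ∈ τ_X, V ∈ τ_Y (deduplicated):
  ∅ × ∅ = {} (∅)
  {x63} × {δ} = {(x63,δ)}
  {x63} × {ε} = {(x63,ε)}
  {x64} × {δ} = {(x64,δ)}
  {x64} × {ε} = {(x64,ε)}
  {x63} × {δ, ε} = {(x63,δ), (x63,ε)}
  {x63} × {δ, ζ} = {(x63,δ), (x63,ζ)}
  {x63, x64} × {δ} = {(x63,δ), (x64,δ)}
  {x63, x64} × {ε} = {(x63,ε), (x64,ε)}
  {x64} × {δ, ε} = {(x64,δ), (x64,ε)}
  {x64} × {δ, ζ} = {(x64,δ), (x64,ζ)}
  {x63} × {δ, ε, ζ} = {(x63,δ), (x63,ε), (x63,ζ)}
  {x64} × {δ, ε, ζ} = {(x64,δ), (x64,ε), (x64,ζ)}
  {x63, x64} × {δ, ε} = {(x63,δ), (x63,ε), (x64,δ), (x64,ε)}
  {x63, x64} × {δ, ζ} = {(x63,δ), (x63,ζ), (x64,δ), (x64,ζ)}
  {x63, x64} × {δ, ε, ζ} = {(x63,δ), (x63,ε), (x63,ζ), (x64,δ), (x64,ε), (x64,ζ)}
These 16 distinct sets form the basis B.
Close under arbitrary unions to get τ_{X×Y}; counting gives |τ_{X×Y}| = 36.


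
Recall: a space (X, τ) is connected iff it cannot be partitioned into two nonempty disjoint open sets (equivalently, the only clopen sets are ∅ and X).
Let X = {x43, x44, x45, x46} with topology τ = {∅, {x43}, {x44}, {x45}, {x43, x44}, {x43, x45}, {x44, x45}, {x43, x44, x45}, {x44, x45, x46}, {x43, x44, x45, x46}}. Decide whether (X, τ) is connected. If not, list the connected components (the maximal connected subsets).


(X, τ) is disconnected; components = [{x43}, {x44, x45, x46}].

Find clopen sets (U ∈ τ with X ∖ U ∈ τ):
  U = ∅, X ∖ U = {x43, x44, x45, x46} — both open, so U is clopen.
  U = {x43}, X ∖ U = {x44, x45, x46} — both open, so U is clopen.
  U = {x44, x45, x46}, X ∖ U = {x43} — both open, so U is clopen.
  U = {x43, x44, x45, x46}, X ∖ U = ∅ — both open, so U is clopen.
Nontrivial clopen(s) exist: e.g. {x44, x45, x46}. So (X, τ) is disconnected.
Compute connected components by grouping points that agree on all clopens:
  component: {x43}
  component: {x44, x45, x46}


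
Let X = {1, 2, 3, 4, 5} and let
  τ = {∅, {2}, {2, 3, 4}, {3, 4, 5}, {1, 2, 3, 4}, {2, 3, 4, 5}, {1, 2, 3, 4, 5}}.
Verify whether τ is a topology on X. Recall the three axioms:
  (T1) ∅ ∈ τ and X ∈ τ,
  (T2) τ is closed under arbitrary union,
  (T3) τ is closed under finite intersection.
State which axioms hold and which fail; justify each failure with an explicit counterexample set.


τ is NOT a topology on X.

Axiom (T1): ∅ ∈ τ? Yes; X ∈ τ? Yes.
Axiom (T2/T3): check pairwise unions and intersections of members of τ.
Counterexample for (T3): {2, 3, 4} ∩ {3, 4, 5} = {3, 4} ∉ τ. Therefore τ is NOT a topology.


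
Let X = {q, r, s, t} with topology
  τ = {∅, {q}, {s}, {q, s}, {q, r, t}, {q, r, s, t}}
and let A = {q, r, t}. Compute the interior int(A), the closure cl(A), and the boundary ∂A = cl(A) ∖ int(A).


int(A) = {q, r, t}, cl(A) = {q, r, t}, ∂A = ∅.

Closed sets in (X, τ) are complements of opens:
  closed(X, τ) = {∅, {s}, {r, t}, {q, r, t}, {r, s, t}, {q, r, s, t}}.
int(A) = ⋃ {U ∈ τ : U ⊆ A}. Opens contained in A: ∅, {q}, {q, r, t}.
Taking the union of these: int(A) = {q, r, t}.
cl(A) = ⋂ {C closed : A ⊆ C}. Closed sets containing A: {q, r, t}, {q, r, s, t}.
Intersecting these: cl(A) = {q, r, t}.
∂A = cl(A) ∖ int(A) = {q, r, t} ∖ {q, r, t} = ∅.


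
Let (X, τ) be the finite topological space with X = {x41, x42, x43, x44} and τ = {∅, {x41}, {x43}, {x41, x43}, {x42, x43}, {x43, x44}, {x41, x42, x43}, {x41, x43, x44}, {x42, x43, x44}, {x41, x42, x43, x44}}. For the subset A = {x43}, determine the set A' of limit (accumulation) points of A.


A' = {x42, x44}

For each x ∈ X, list the open sets U ∈ τ with x ∈ U, then check whether U ∩ (A ∖ {x}) ≠ ∅ for every such U.
  x = x41: open {x41} ∋ x has {x41} ∩ (A ∖ {x41}) = ∅, so x is NOT a limit point.
  x = x42: opens ∋ x are {x42, x43}, {x41, x42, x43}, {x42, x43, x44}, {x41, x42, x43, x44}; each meets A ∖ {x42}, so x IS a limit point.
  x = x43: open {x43} ∋ x has {x43} ∩ (A ∖ {x43}) = ∅, so x is NOT a limit point.
  x = x44: opens ∋ x are {x43, x44}, {x41, x43, x44}, {x42, x43, x44}, {x41, x42, x43, x44}; each meets A ∖ {x44}, so x IS a limit point.
Collecting: A' = {x42, x44}.


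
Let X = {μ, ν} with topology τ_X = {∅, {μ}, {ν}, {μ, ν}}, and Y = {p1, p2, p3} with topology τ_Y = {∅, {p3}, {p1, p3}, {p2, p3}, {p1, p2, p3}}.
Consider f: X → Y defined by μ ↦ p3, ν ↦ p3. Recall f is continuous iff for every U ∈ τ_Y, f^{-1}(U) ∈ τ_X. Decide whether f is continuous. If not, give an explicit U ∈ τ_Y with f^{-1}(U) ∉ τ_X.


f IS continuous.

Compute f^{-1}(U) for each U ∈ τ_Y:
  U = ∅: f^{-1}(U) = ∅ ∈ τ_X ✓.
  U = {p3}: f^{-1}(U) = {μ, ν} ∈ τ_X ✓.
  U = {p1, p3}: f^{-1}(U) = {μ, ν} ∈ τ_X ✓.
  U = {p2, p3}: f^{-1}(U) = {μ, ν} ∈ τ_X ✓.
  U = {p1, p2, p3}: f^{-1}(U) = {μ, ν} ∈ τ_X ✓.
Every preimage lies in τ_X, so f IS continuous.


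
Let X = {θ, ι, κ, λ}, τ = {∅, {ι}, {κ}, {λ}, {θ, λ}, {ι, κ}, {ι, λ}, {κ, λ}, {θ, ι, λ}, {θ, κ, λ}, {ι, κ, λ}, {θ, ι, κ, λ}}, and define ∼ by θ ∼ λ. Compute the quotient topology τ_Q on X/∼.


X/∼ = {[θ=λ], [ι], [κ]}; |τ_Q| = 8.

Equivalence classes: [θ=λ], [ι], [κ].
Quotient map π: X → X/∼ sends θ ↦ [θ=λ], ι ↦ [ι], κ ↦ [κ], λ ↦ [θ=λ].
For each subset V ⊆ X/∼, compute π^{-1}(V) ⊆ X and check whether π^{-1}(V) ∈ τ. V is open in τ_Q iff π^{-1}(V) ∈ τ.
  V = {}: π^{-1}(V) = ∅ ∈ τ ✓.
  V = {[θ=λ]}: π^{-1}(V) = {θ, λ} ∈ τ ✓.
  V = {[ι]}: π^{-1}(V) = {ι} ∈ τ ✓.
  V = {[θ=λ], [ι]}: π^{-1}(V) = {θ, ι, λ} ∈ τ ✓.
  V = {[κ]}: π^{-1}(V) = {κ} ∈ τ ✓.
  V = {[θ=λ], [κ]}: π^{-1}(V) = {θ, κ, λ} ∈ τ ✓.
  V = {[ι], [κ]}: π^{-1}(V) = {ι, κ} ∈ τ ✓.
  V = {[θ=λ], [ι], [κ]}: π^{-1}(V) = {θ, ι, κ, λ} ∈ τ ✓.
Open sets in the quotient: τ_Q = {{}, {[θ=λ]}, {[ι]}, {[θ=λ], [ι]}, {[κ]}, {[θ=λ], [κ]}, {[ι], [κ]}, {[θ=λ], [ι], [κ]}} (8 elements).


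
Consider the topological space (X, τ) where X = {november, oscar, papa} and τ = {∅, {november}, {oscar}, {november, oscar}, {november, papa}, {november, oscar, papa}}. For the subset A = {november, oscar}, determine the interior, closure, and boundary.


int(A) = {november, oscar}, cl(A) = {november, oscar, papa}, ∂A = {papa}.

Closed sets in (X, τ) are complements of opens:
  closed(X, τ) = {∅, {oscar}, {papa}, {november, papa}, {oscar, papa}, {november, oscar, papa}}.
int(A) = ⋃ {U ∈ τ : U ⊆ A}. Opens contained in A: ∅, {november}, {oscar}, {november, oscar}.
Taking the union of these: int(A) = {november, oscar}.
cl(A) = ⋂ {C closed : A ⊆ C}. Closed sets containing A: {november, oscar, papa}.
Intersecting these: cl(A) = {november, oscar, papa}.
∂A = cl(A) ∖ int(A) = {november, oscar, papa} ∖ {november, oscar} = {papa}.


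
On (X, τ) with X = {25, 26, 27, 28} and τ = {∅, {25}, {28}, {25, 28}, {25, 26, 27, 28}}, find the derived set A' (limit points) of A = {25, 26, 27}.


A' = {26, 27}

For each x ∈ X, list the open sets U ∈ τ with x ∈ U, then check whether U ∩ (A ∖ {x}) ≠ ∅ for every such U.
  x = 25: open {25} ∋ x has {25} ∩ (A ∖ {25}) = ∅, so x is NOT a limit point.
  x = 26: opens ∋ x are {25, 26, 27, 28}; each meets A ∖ {26}, so x IS a limit point.
  x = 27: opens ∋ x are {25, 26, 27, 28}; each meets A ∖ {27}, so x IS a limit point.
  x = 28: open {28} ∋ x has {28} ∩ (A ∖ {28}) = ∅, so x is NOT a limit point.
Collecting: A' = {26, 27}.


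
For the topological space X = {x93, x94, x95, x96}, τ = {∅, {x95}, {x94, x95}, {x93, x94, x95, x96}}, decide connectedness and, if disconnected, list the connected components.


(X, τ) is connected.

Find clopen sets (U ∈ τ with X ∖ U ∈ τ):
  U = ∅, X ∖ U = {x93, x94, x95, x96} — both open, so U is clopen.
  U = {x93, x94, x95, x96}, X ∖ U = ∅ — both open, so U is clopen.
Only trivial clopens (∅ and X) exist, so (X, τ) is connected.
Compute connected components by grouping points that agree on all clopens:
  component: {x93, x94, x95, x96}


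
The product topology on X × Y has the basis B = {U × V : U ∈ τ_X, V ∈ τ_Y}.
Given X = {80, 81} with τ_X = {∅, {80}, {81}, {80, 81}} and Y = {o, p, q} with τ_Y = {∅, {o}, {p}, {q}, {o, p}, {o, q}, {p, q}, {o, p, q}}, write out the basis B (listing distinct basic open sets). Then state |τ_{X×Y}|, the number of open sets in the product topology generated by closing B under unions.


Basis B = {∅ × ∅, {80} × {o}, {80} × {p}, {80} × {q}, {81} × {o}, {81} × {p}, {81} × {q}, {80} × {o, p}, {80} × {o, q}, {80, 81} × {o}, {80} × {p, q}, {80, 81} × {p}, {80, 81} × {q}, {81} × {o, p}, {81} × {o, q}, {81} × {p, q}, {80} × {o, p, q}, {81} × {o, p, q}, {80, 81} × {o, p}, {80, 81} × {o, q}, {80, 81} × {p, q}, {80, 81} × {o, p, q}}; |τ_{X×Y}| = 64.

Enumerate products U × V with U ∈ τ_X, V ∈ τ_Y (deduplicated):
  ∅ × ∅ = {} (∅)
  {80} × {o} = {(80,o)}
  {80} × {p} = {(80,p)}
  {80} × {q} = {(80,q)}
  {81} × {o} = {(81,o)}
  {81} × {p} = {(81,p)}
  {81} × {q} = {(81,q)}
  {80} × {o, p} = {(80,o), (80,p)}
  {80} × {o, q} = {(80,o), (80,q)}
  {80, 81} × {o} = {(80,o), (81,o)}
  {80} × {p, q} = {(80,p), (80,q)}
  {80, 81} × {p} = {(80,p), (81,p)}
  {80, 81} × {q} = {(80,q), (81,q)}
  {81} × {o, p} = {(81,o), (81,p)}
  {81} × {o, q} = {(81,o), (81,q)}
  {81} × {p, q} = {(81,p), (81,q)}
  {80} × {o, p, q} = {(80,o), (80,p), (80,q)}
  {81} × {o, p, q} = {(81,o), (81,p), (81,q)}
  {80, 81} × {o, p} = {(80,o), (80,p), (81,o), (81,p)}
  {80, 81} × {o, q} = {(80,o), (80,q), (81,o), (81,q)}
  {80, 81} × {p, q} = {(80,p), (80,q), (81,p), (81,q)}
  {80, 81} × {o, p, q} = {(80,o), (80,p), (80,q), (81,o), (81,p), (81,q)}
These 22 distinct sets form the basis B.
Close under arbitrary unions to get τ_{X×Y}; counting gives |τ_{X×Y}| = 64.


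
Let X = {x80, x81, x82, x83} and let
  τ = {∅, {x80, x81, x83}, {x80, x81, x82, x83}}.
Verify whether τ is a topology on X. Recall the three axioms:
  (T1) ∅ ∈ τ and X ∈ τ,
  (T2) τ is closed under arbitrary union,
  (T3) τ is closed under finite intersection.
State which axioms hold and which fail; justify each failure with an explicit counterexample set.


τ IS a topology on X.

Axiom (T1): ∅ ∈ τ? Yes; X ∈ τ? Yes.
Axiom (T2/T3): check pairwise unions and intersections of members of τ.
All pairwise intersections and unions checked — each lies in τ. Therefore τ satisfies (T1), (T2), (T3): it IS a topology on X.


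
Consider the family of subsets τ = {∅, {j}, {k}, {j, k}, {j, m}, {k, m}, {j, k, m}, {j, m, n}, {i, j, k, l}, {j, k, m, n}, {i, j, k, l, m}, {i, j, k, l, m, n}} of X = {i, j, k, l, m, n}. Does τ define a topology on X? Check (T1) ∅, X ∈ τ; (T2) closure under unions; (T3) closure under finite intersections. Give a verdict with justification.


τ is NOT a topology on X.

Axiom (T1): ∅ ∈ τ? Yes; X ∈ τ? Yes.
Axiom (T2/T3): check pairwise unions and intersections of members of τ.
Counterexample for (T3): {j, m} ∩ {k, m} = {m} ∉ τ. Therefore τ is NOT a topology.


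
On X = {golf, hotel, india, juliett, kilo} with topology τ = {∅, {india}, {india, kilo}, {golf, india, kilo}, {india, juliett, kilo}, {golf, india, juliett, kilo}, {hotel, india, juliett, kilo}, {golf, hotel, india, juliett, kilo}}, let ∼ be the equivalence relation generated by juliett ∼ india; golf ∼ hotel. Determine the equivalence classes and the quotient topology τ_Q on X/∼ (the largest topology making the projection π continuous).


X/∼ = {[golf=hotel], [india=juliett], [kilo]}; |τ_Q| = 3.

Equivalence classes: [golf=hotel], [india=juliett], [kilo].
Quotient map π: X → X/∼ sends golf ↦ [golf=hotel], hotel ↦ [golf=hotel], india ↦ [india=juliett], juliett ↦ [india=juliett], kilo ↦ [kilo].
For each subset V ⊆ X/∼, compute π^{-1}(V) ⊆ X and check whether π^{-1}(V) ∈ τ. V is open in τ_Q iff π^{-1}(V) ∈ τ.
  V = {}: π^{-1}(V) = ∅ ∈ τ ✓.
  V = {[golf=hotel]}: π^{-1}(V) = {golf, hotel} ∉ τ ✗.
  V = {[india=juliett]}: π^{-1}(V) = {india, juliett} ∉ τ ✗.
  V = {[golf=hotel], [india=juliett]}: π^{-1}(V) = {golf, hotel, india, juliett} ∉ τ ✗.
  V = {[kilo]}: π^{-1}(V) = {kilo} ∉ τ ✗.
  V = {[golf=hotel], [kilo]}: π^{-1}(V) = {golf, hotel, kilo} ∉ τ ✗.
  V = {[india=juliett], [kilo]}: π^{-1}(V) = {india, juliett, kilo} ∈ τ ✓.
  V = {[golf=hotel], [india=juliett], [kilo]}: π^{-1}(V) = {golf, hotel, india, juliett, kilo} ∈ τ ✓.
Open sets in the quotient: τ_Q = {{}, {[india=juliett], [kilo]}, {[golf=hotel], [india=juliett], [kilo]}} (3 elements).


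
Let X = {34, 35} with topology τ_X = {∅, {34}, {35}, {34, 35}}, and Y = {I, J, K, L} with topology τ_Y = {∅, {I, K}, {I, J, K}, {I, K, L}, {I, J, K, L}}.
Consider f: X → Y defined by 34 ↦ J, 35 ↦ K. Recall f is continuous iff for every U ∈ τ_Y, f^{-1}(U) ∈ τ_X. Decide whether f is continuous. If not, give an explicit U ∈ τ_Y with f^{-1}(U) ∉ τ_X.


f IS continuous.

Compute f^{-1}(U) for each U ∈ τ_Y:
  U = ∅: f^{-1}(U) = ∅ ∈ τ_X ✓.
  U = {I, K}: f^{-1}(U) = {35} ∈ τ_X ✓.
  U = {I, J, K}: f^{-1}(U) = {34, 35} ∈ τ_X ✓.
  U = {I, K, L}: f^{-1}(U) = {35} ∈ τ_X ✓.
  U = {I, J, K, L}: f^{-1}(U) = {34, 35} ∈ τ_X ✓.
Every preimage lies in τ_X, so f IS continuous.


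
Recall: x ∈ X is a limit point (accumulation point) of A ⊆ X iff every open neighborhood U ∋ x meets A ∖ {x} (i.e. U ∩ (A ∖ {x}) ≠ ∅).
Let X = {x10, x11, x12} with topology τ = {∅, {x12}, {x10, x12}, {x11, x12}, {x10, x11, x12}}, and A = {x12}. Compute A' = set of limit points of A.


A' = {x10, x11}

For each x ∈ X, list the open sets U ∈ τ with x ∈ U, then check whether U ∩ (A ∖ {x}) ≠ ∅ for every such U.
  x = x10: opens ∋ x are {x10, x12}, {x10, x11, x12}; each meets A ∖ {x10}, so x IS a limit point.
  x = x11: opens ∋ x are {x11, x12}, {x10, x11, x12}; each meets A ∖ {x11}, so x IS a limit point.
  x = x12: open {x12} ∋ x has {x12} ∩ (A ∖ {x12}) = ∅, so x is NOT a limit point.
Collecting: A' = {x10, x11}.


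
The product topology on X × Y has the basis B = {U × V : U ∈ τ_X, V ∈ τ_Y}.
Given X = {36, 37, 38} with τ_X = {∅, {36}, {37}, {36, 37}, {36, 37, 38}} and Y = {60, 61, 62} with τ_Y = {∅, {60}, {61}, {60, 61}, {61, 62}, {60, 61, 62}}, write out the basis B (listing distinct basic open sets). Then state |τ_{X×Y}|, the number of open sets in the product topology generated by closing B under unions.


Basis B = {∅ × ∅, {36} × {60}, {36} × {61}, {37} × {60}, {37} × {61}, {36} × {60, 61}, {36, 37} × {60}, {36} × {61, 62}, {36, 37} × {61}, {37} × {60, 61}, {37} × {61, 62}, {36} × {60, 61, 62}, {36, 37, 38} × {60}, {36, 37, 38} × {61}, {37} × {60, 61, 62}, {36, 37} × {60, 61}, {36, 37} × {61, 62}, {36, 37} × {60, 61, 62}, {36, 37, 38} × {60, 61}, {36, 37, 38} × {61, 62}, {36, 37, 38} × {60, 61, 62}}; |τ_{X×Y}| = 70.

Enumerate products U × V with U ∈ τ_X, V ∈ τ_Y (deduplicated):
  ∅ × ∅ = {} (∅)
  {36} × {60} = {(36,60)}
  {36} × {61} = {(36,61)}
  {37} × {60} = {(37,60)}
  {37} × {61} = {(37,61)}
  {36} × {60, 61} = {(36,60), (36,61)}
  {36, 37} × {60} = {(36,60), (37,60)}
  {36} × {61, 62} = {(36,61), (36,62)}
  {36, 37} × {61} = {(36,61), (37,61)}
  {37} × {60, 61} = {(37,60), (37,61)}
  {37} × {61, 62} = {(37,61), (37,62)}
  {36} × {60, 61, 62} = {(36,60), (36,61), (36,62)}
  {36, 37, 38} × {60} = {(36,60), (37,60), (38,60)}
  {36, 37, 38} × {61} = {(36,61), (37,61), (38,61)}
  {37} × {60, 61, 62} = {(37,60), (37,61), (37,62)}
  {36, 37} × {60, 61} = {(36,60), (36,61), (37,60), (37,61)}
  {36, 37} × {61, 62} = {(36,61), (36,62), (37,61), (37,62)}
  {36, 37} × {60, 61, 62} = {(36,60), (36,61), (36,62), (37,60), (37,61), (37,62)}
  {36, 37, 38} × {60, 61} = {(36,60), (36,61), (37,60), (37,61), (38,60), (38,61)}
  {36, 37, 38} × {61, 62} = {(36,61), (36,62), (37,61), (37,62), (38,61), (38,62)}
  {36, 37, 38} × {60, 61, 62} = {(36,60), (36,61), (36,62), (37,60), (37,61), (37,62), (38,60), (38,61), (38,62)}
These 21 distinct sets form the basis B.
Close under arbitrary unions to get τ_{X×Y}; counting gives |τ_{X×Y}| = 70.


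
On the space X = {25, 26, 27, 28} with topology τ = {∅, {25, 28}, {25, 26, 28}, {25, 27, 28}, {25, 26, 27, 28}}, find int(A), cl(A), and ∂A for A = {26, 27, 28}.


int(A) = ∅, cl(A) = {25, 26, 27, 28}, ∂A = {25, 26, 27, 28}.

Closed sets in (X, τ) are complements of opens:
  closed(X, τ) = {∅, {26}, {27}, {26, 27}, {25, 26, 27, 28}}.
int(A) = ⋃ {U ∈ τ : U ⊆ A}. Opens contained in A: ∅.
Taking the union of these: int(A) = ∅.
cl(A) = ⋂ {C closed : A ⊆ C}. Closed sets containing A: {25, 26, 27, 28}.
Intersecting these: cl(A) = {25, 26, 27, 28}.
∂A = cl(A) ∖ int(A) = {25, 26, 27, 28} ∖ ∅ = {25, 26, 27, 28}.


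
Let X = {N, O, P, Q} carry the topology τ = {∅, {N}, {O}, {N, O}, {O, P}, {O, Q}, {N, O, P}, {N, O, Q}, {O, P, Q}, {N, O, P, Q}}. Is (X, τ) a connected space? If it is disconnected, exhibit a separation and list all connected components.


(X, τ) is disconnected; components = [{N}, {O, P, Q}].

Find clopen sets (U ∈ τ with X ∖ U ∈ τ):
  U = ∅, X ∖ U = {N, O, P, Q} — both open, so U is clopen.
  U = {N}, X ∖ U = {O, P, Q} — both open, so U is clopen.
  U = {O, P, Q}, X ∖ U = {N} — both open, so U is clopen.
  U = {N, O, P, Q}, X ∖ U = ∅ — both open, so U is clopen.
Nontrivial clopen(s) exist: e.g. {O, P, Q}. So (X, τ) is disconnected.
Compute connected components by grouping points that agree on all clopens:
  component: {N}
  component: {O, P, Q}


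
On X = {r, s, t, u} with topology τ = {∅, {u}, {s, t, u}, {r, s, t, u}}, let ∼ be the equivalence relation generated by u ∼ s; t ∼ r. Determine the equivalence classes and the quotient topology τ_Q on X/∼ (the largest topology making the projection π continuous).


X/∼ = {[r=t], [s=u]}; |τ_Q| = 2.

Equivalence classes: [r=t], [s=u].
Quotient map π: X → X/∼ sends r ↦ [r=t], s ↦ [s=u], t ↦ [r=t], u ↦ [s=u].
For each subset V ⊆ X/∼, compute π^{-1}(V) ⊆ X and check whether π^{-1}(V) ∈ τ. V is open in τ_Q iff π^{-1}(V) ∈ τ.
  V = {}: π^{-1}(V) = ∅ ∈ τ ✓.
  V = {[r=t]}: π^{-1}(V) = {r, t} ∉ τ ✗.
  V = {[s=u]}: π^{-1}(V) = {s, u} ∉ τ ✗.
  V = {[r=t], [s=u]}: π^{-1}(V) = {r, s, t, u} ∈ τ ✓.
Open sets in the quotient: τ_Q = {{}, {[r=t], [s=u]}} (2 elements).


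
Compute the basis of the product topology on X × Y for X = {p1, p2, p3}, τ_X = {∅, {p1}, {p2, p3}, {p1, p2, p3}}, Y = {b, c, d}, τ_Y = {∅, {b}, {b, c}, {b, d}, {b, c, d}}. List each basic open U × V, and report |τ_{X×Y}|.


Basis B = {∅ × ∅, {p1} × {b}, {p1} × {b, c}, {p1} × {b, d}, {p2, p3} × {b}, {p1} × {b, c, d}, {p1, p2, p3} × {b}, {p2, p3} × {b, c}, {p2, p3} × {b, d}, {p1, p2, p3} × {b, c}, {p1, p2, p3} × {b, d}, {p2, p3} × {b, c, d}, {p1, p2, p3} × {b, c, d}}; |τ_{X×Y}| = 25.

Enumerate products U × V with U ∈ τ_X, V ∈ τ_Y (deduplicated):
  ∅ × ∅ = {} (∅)
  {p1} × {b} = {(p1,b)}
  {p1} × {b, c} = {(p1,b), (p1,c)}
  {p1} × {b, d} = {(p1,b), (p1,d)}
  {p2, p3} × {b} = {(p2,b), (p3,b)}
  {p1} × {b, c, d} = {(p1,b), (p1,c), (p1,d)}
  {p1, p2, p3} × {b} = {(p1,b), (p2,b), (p3,b)}
  {p2, p3} × {b, c} = {(p2,b), (p2,c), (p3,b), (p3,c)}
  {p2, p3} × {b, d} = {(p2,b), (p2,d), (p3,b), (p3,d)}
  {p1, p2, p3} × {b, c} = {(p1,b), (p1,c), (p2,b), (p2,c), (p3,b), (p3,c)}
  {p1, p2, p3} × {b, d} = {(p1,b), (p1,d), (p2,b), (p2,d), (p3,b), (p3,d)}
  {p2, p3} × {b, c, d} = {(p2,b), (p2,c), (p2,d), (p3,b), (p3,c), (p3,d)}
  {p1, p2, p3} × {b, c, d} = {(p1,b), (p1,c), (p1,d), (p2,b), (p2,c), (p2,d), (p3,b), (p3,c), (p3,d)}
These 13 distinct sets form the basis B.
Close under arbitrary unions to get τ_{X×Y}; counting gives |τ_{X×Y}| = 25.


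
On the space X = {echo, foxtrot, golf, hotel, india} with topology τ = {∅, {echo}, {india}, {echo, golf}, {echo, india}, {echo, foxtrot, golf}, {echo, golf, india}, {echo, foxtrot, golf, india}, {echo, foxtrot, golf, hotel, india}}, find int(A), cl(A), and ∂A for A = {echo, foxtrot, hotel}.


int(A) = {echo}, cl(A) = {echo, foxtrot, golf, hotel}, ∂A = {foxtrot, golf, hotel}.

Closed sets in (X, τ) are complements of opens:
  closed(X, τ) = {∅, {hotel}, {foxtrot, hotel}, {hotel, india}, {foxtrot, golf, hotel}, {foxtrot, hotel, india}, {echo, foxtrot, golf, hotel}, {foxtrot, golf, hotel, india}, {echo, foxtrot, golf, hotel, india}}.
int(A) = ⋃ {U ∈ τ : U ⊆ A}. Opens contained in A: ∅, {echo}.
Taking the union of these: int(A) = {echo}.
cl(A) = ⋂ {C closed : A ⊆ C}. Closed sets containing A: {echo, foxtrot, golf, hotel}, {echo, foxtrot, golf, hotel, india}.
Intersecting these: cl(A) = {echo, foxtrot, golf, hotel}.
∂A = cl(A) ∖ int(A) = {echo, foxtrot, golf, hotel} ∖ {echo} = {foxtrot, golf, hotel}.


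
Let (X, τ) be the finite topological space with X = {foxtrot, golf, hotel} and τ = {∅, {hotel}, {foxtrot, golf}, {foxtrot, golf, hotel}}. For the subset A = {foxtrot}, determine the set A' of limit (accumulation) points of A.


A' = {golf}

For each x ∈ X, list the open sets U ∈ τ with x ∈ U, then check whether U ∩ (A ∖ {x}) ≠ ∅ for every such U.
  x = foxtrot: open {foxtrot, golf} ∋ x has {foxtrot, golf} ∩ (A ∖ {foxtrot}) = ∅, so x is NOT a limit point.
  x = golf: opens ∋ x are {foxtrot, golf}, {foxtrot, golf, hotel}; each meets A ∖ {golf}, so x IS a limit point.
  x = hotel: open {hotel} ∋ x has {hotel} ∩ (A ∖ {hotel}) = ∅, so x is NOT a limit point.
Collecting: A' = {golf}.


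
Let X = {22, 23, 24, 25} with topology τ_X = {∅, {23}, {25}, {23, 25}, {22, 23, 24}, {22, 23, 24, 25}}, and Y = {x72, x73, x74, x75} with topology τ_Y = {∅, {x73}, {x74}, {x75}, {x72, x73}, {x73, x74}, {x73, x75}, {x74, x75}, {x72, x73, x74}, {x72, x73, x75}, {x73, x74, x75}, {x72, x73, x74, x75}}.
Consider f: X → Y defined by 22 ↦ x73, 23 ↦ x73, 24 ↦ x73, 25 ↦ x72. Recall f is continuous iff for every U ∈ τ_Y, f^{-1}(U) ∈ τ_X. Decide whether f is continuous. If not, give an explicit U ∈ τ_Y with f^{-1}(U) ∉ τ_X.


f IS continuous.

Compute f^{-1}(U) for each U ∈ τ_Y:
  U = ∅: f^{-1}(U) = ∅ ∈ τ_X ✓.
  U = {x73}: f^{-1}(U) = {22, 23, 24} ∈ τ_X ✓.
  U = {x74}: f^{-1}(U) = ∅ ∈ τ_X ✓.
  U = {x75}: f^{-1}(U) = ∅ ∈ τ_X ✓.
  U = {x72, x73}: f^{-1}(U) = {22, 23, 24, 25} ∈ τ_X ✓.
  U = {x73, x74}: f^{-1}(U) = {22, 23, 24} ∈ τ_X ✓.
  U = {x73, x75}: f^{-1}(U) = {22, 23, 24} ∈ τ_X ✓.
  U = {x74, x75}: f^{-1}(U) = ∅ ∈ τ_X ✓.
  U = {x72, x73, x74}: f^{-1}(U) = {22, 23, 24, 25} ∈ τ_X ✓.
  U = {x72, x73, x75}: f^{-1}(U) = {22, 23, 24, 25} ∈ τ_X ✓.
  U = {x73, x74, x75}: f^{-1}(U) = {22, 23, 24} ∈ τ_X ✓.
  U = {x72, x73, x74, x75}: f^{-1}(U) = {22, 23, 24, 25} ∈ τ_X ✓.
Every preimage lies in τ_X, so f IS continuous.


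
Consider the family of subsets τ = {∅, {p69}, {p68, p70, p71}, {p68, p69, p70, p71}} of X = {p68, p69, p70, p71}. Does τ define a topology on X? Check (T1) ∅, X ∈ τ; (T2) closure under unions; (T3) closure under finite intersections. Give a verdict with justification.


τ IS a topology on X.

Axiom (T1): ∅ ∈ τ? Yes; X ∈ τ? Yes.
Axiom (T2/T3): check pairwise unions and intersections of members of τ.
All pairwise intersections and unions checked — each lies in τ. Therefore τ satisfies (T1), (T2), (T3): it IS a topology on X.


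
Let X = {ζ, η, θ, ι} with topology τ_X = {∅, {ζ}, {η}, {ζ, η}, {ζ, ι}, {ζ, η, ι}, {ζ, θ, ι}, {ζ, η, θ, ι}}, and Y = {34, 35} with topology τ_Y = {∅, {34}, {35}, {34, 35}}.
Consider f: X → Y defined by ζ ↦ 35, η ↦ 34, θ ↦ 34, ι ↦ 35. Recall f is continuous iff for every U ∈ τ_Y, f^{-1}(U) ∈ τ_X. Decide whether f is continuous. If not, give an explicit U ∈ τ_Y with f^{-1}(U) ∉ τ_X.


f is NOT continuous.

Compute f^{-1}(U) for each U ∈ τ_Y:
  U = ∅: f^{-1}(U) = ∅ ∈ τ_X ✓.
  U = {34}: f^{-1}(U) = {η, θ} ∉ τ_X ✗.
  U = {35}: f^{-1}(U) = {ζ, ι} ∈ τ_X ✓.
  U = {34, 35}: f^{-1}(U) = {ζ, η, θ, ι} ∈ τ_X ✓.
Found U = {34} with f^{-1}(U) = {η, θ} not in τ_X. Therefore f is NOT continuous.


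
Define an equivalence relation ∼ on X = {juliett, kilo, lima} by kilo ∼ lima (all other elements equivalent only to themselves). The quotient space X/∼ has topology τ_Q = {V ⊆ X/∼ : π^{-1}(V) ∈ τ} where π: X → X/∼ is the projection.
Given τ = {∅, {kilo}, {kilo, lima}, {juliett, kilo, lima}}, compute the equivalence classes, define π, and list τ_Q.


X/∼ = {[juliett], [kilo=lima]}; |τ_Q| = 3.

Equivalence classes: [juliett], [kilo=lima].
Quotient map π: X → X/∼ sends juliett ↦ [juliett], kilo ↦ [kilo=lima], lima ↦ [kilo=lima].
For each subset V ⊆ X/∼, compute π^{-1}(V) ⊆ X and check whether π^{-1}(V) ∈ τ. V is open in τ_Q iff π^{-1}(V) ∈ τ.
  V = {}: π^{-1}(V) = ∅ ∈ τ ✓.
  V = {[juliett]}: π^{-1}(V) = {juliett} ∉ τ ✗.
  V = {[kilo=lima]}: π^{-1}(V) = {kilo, lima} ∈ τ ✓.
  V = {[juliett], [kilo=lima]}: π^{-1}(V) = {juliett, kilo, lima} ∈ τ ✓.
Open sets in the quotient: τ_Q = {{}, {[kilo=lima]}, {[juliett], [kilo=lima]}} (3 elements).


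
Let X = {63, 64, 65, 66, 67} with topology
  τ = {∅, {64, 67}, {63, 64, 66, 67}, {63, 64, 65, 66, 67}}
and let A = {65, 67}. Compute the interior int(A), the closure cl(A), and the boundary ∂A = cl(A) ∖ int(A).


int(A) = ∅, cl(A) = {63, 64, 65, 66, 67}, ∂A = {63, 64, 65, 66, 67}.

Closed sets in (X, τ) are complements of opens:
  closed(X, τ) = {∅, {65}, {63, 65, 66}, {63, 64, 65, 66, 67}}.
int(A) = ⋃ {U ∈ τ : U ⊆ A}. Opens contained in A: ∅.
Taking the union of these: int(A) = ∅.
cl(A) = ⋂ {C closed : A ⊆ C}. Closed sets containing A: {63, 64, 65, 66, 67}.
Intersecting these: cl(A) = {63, 64, 65, 66, 67}.
∂A = cl(A) ∖ int(A) = {63, 64, 65, 66, 67} ∖ ∅ = {63, 64, 65, 66, 67}.


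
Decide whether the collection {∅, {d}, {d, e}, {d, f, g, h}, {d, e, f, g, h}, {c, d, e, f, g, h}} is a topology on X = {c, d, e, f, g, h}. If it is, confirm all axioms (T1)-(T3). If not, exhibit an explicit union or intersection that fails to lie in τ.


τ IS a topology on X.

Axiom (T1): ∅ ∈ τ? Yes; X ∈ τ? Yes.
Axiom (T2/T3): check pairwise unions and intersections of members of τ.
All pairwise intersections and unions checked — each lies in τ. Therefore τ satisfies (T1), (T2), (T3): it IS a topology on X.


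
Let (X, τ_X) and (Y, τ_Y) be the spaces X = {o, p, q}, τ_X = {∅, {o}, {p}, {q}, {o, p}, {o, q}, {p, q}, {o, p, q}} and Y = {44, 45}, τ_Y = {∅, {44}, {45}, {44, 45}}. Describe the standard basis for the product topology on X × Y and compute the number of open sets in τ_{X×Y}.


Basis B = {∅ × ∅, {o} × {44}, {o} × {45}, {p} × {44}, {p} × {45}, {q} × {44}, {q} × {45}, {o} × {44, 45}, {o, p} × {44}, {o, q} × {44}, {o, p} × {45}, {o, q} × {45}, {p} × {44, 45}, {p, q} × {44}, {p, q} × {45}, {q} × {44, 45}, {o, p, q} × {44}, {o, p, q} × {45}, {o, p} × {44, 45}, {o, q} × {44, 45}, {p, q} × {44, 45}, {o, p, q} × {44, 45}}; |τ_{X×Y}| = 64.

Enumerate products U × V with U ∈ τ_X, V ∈ τ_Y (deduplicated):
  ∅ × ∅ = {} (∅)
  {o} × {44} = {(o,44)}
  {o} × {45} = {(o,45)}
  {p} × {44} = {(p,44)}
  {p} × {45} = {(p,45)}
  {q} × {44} = {(q,44)}
  {q} × {45} = {(q,45)}
  {o} × {44, 45} = {(o,44), (o,45)}
  {o, p} × {44} = {(o,44), (p,44)}
  {o, q} × {44} = {(o,44), (q,44)}
  {o, p} × {45} = {(o,45), (p,45)}
  {o, q} × {45} = {(o,45), (q,45)}
  {p} × {44, 45} = {(p,44), (p,45)}
  {p, q} × {44} = {(p,44), (q,44)}
  {p, q} × {45} = {(p,45), (q,45)}
  {q} × {44, 45} = {(q,44), (q,45)}
  {o, p, q} × {44} = {(o,44), (p,44), (q,44)}
  {o, p, q} × {45} = {(o,45), (p,45), (q,45)}
  {o, p} × {44, 45} = {(o,44), (o,45), (p,44), (p,45)}
  {o, q} × {44, 45} = {(o,44), (o,45), (q,44), (q,45)}
  {p, q} × {44, 45} = {(p,44), (p,45), (q,44), (q,45)}
  {o, p, q} × {44, 45} = {(o,44), (o,45), (p,44), (p,45), (q,44), (q,45)}
These 22 distinct sets form the basis B.
Close under arbitrary unions to get τ_{X×Y}; counting gives |τ_{X×Y}| = 64.


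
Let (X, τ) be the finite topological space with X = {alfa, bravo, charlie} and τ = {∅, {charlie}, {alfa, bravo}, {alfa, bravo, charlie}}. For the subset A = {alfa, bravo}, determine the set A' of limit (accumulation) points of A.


A' = {alfa, bravo}

For each x ∈ X, list the open sets U ∈ τ with x ∈ U, then check whether U ∩ (A ∖ {x}) ≠ ∅ for every such U.
  x = alfa: opens ∋ x are {alfa, bravo}, {alfa, bravo, charlie}; each meets A ∖ {alfa}, so x IS a limit point.
  x = bravo: opens ∋ x are {alfa, bravo}, {alfa, bravo, charlie}; each meets A ∖ {bravo}, so x IS a limit point.
  x = charlie: open {charlie} ∋ x has {charlie} ∩ (A ∖ {charlie}) = ∅, so x is NOT a limit point.
Collecting: A' = {alfa, bravo}.
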